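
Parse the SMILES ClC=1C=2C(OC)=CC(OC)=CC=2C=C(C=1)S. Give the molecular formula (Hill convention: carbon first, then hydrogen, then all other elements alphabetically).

Walk through each heavy atom and fill implicit hydrogens from standard valence (C 4, N 3, O 2, S 2, halogen 1):
  atom 1: Cl (halogen, monovalent) → 0 H
  atom 2: C, bond orders sum to 4 (valence 4) → 0 H
  atom 3: C, bond orders sum to 4 (valence 4) → 0 H
  atom 4: C, bond orders sum to 4 (valence 4) → 0 H
  atom 5: O, bond orders sum to 2 (valence 2) → 0 H
  atom 6: C, bond orders sum to 1 (valence 4) → 3 H
  atom 7: C, bond orders sum to 3 (valence 4) → 1 H
  atom 8: C, bond orders sum to 4 (valence 4) → 0 H
  atom 9: O, bond orders sum to 2 (valence 2) → 0 H
  atom 10: C, bond orders sum to 1 (valence 4) → 3 H
  atom 11: C, bond orders sum to 3 (valence 4) → 1 H
  atom 12: C, bond orders sum to 4 (valence 4) → 0 H
  atom 13: C, bond orders sum to 3 (valence 4) → 1 H
  atom 14: C, bond orders sum to 4 (valence 4) → 0 H
  atom 15: C, bond orders sum to 3 (valence 4) → 1 H
  atom 16: S, bond orders sum to 1 (valence 2) → 1 H
Totals → C:12, H:11, Cl:1, O:2, S:1.
In Hill order: C12H11ClO2S.

C12H11ClO2S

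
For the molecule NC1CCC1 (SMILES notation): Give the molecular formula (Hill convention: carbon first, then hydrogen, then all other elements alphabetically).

C4H9N

Walk through each heavy atom and fill implicit hydrogens from standard valence (C 4, N 3, O 2, S 2, halogen 1):
  atom 1: N, bond orders sum to 1 (valence 3) → 2 H
  atom 2: C, bond orders sum to 3 (valence 4) → 1 H
  atom 3: C, bond orders sum to 2 (valence 4) → 2 H
  atom 4: C, bond orders sum to 2 (valence 4) → 2 H
  atom 5: C, bond orders sum to 2 (valence 4) → 2 H
Totals → C:4, H:9, N:1.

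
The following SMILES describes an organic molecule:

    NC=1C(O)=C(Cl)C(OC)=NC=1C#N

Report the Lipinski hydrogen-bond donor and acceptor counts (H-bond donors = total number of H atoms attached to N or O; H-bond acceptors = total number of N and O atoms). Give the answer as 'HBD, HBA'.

Donors: find every N or O and count the H atoms it carries.
  atom 1 (N): bond orders sum to 1 → 2 H
  atom 4 (O): bond orders sum to 1 → 1 H
  atom 8 (O): bond orders sum to 2 → 0 H
  atom 10 (N): bond orders sum to 3 → 0 H
  atom 13 (N): bond orders sum to 3 → 0 H
Lipinski HBD = 3.
Acceptors: N atoms = 3, O atoms = 2 → HBA = 5.

3, 5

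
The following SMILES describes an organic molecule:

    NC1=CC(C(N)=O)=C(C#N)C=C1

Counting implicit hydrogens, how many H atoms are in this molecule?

7

Walk through each heavy atom and fill implicit hydrogens from standard valence (C 4, N 3, O 2, S 2, halogen 1):
  atom 1: N, bond orders sum to 1 (valence 3) → 2 H
  atom 2: C, bond orders sum to 4 (valence 4) → 0 H
  atom 3: C, bond orders sum to 3 (valence 4) → 1 H
  atom 4: C, bond orders sum to 4 (valence 4) → 0 H
  atom 5: C, bond orders sum to 4 (valence 4) → 0 H
  atom 6: N, bond orders sum to 1 (valence 3) → 2 H
  atom 7: O, bond orders sum to 2 (valence 2) → 0 H
  atom 8: C, bond orders sum to 4 (valence 4) → 0 H
  atom 9: C, bond orders sum to 4 (valence 4) → 0 H
  atom 10: N, bond orders sum to 3 (valence 3) → 0 H
  atom 11: C, bond orders sum to 3 (valence 4) → 1 H
  atom 12: C, bond orders sum to 3 (valence 4) → 1 H
Total hydrogens: 7.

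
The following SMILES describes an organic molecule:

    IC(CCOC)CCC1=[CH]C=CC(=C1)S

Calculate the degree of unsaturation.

Degree of unsaturation = (number of rings) + (number of π bonds).
Ring closures in the SMILES: 1.
π bonds: 3 double bonds (each 1 DoU) → 3 DoU from unsaturation.
Total DoU = 1 + 3 = 4.

4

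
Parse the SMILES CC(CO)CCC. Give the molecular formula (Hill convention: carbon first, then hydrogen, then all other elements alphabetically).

Walk through each heavy atom and fill implicit hydrogens from standard valence (C 4, N 3, O 2, S 2, halogen 1):
  atom 1: C, bond orders sum to 1 (valence 4) → 3 H
  atom 2: C, bond orders sum to 3 (valence 4) → 1 H
  atom 3: C, bond orders sum to 2 (valence 4) → 2 H
  atom 4: O, bond orders sum to 1 (valence 2) → 1 H
  atom 5: C, bond orders sum to 2 (valence 4) → 2 H
  atom 6: C, bond orders sum to 2 (valence 4) → 2 H
  atom 7: C, bond orders sum to 1 (valence 4) → 3 H
Totals → C:6, H:14, O:1.

C6H14O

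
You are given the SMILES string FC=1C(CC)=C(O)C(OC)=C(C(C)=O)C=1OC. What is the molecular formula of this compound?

C12H15FO4

Walk through each heavy atom and fill implicit hydrogens from standard valence (C 4, N 3, O 2, S 2, halogen 1):
  atom 1: F (halogen, monovalent) → 0 H
  atom 2: C, bond orders sum to 4 (valence 4) → 0 H
  atom 3: C, bond orders sum to 4 (valence 4) → 0 H
  atom 4: C, bond orders sum to 2 (valence 4) → 2 H
  atom 5: C, bond orders sum to 1 (valence 4) → 3 H
  atom 6: C, bond orders sum to 4 (valence 4) → 0 H
  atom 7: O, bond orders sum to 1 (valence 2) → 1 H
  atom 8: C, bond orders sum to 4 (valence 4) → 0 H
  atom 9: O, bond orders sum to 2 (valence 2) → 0 H
  atom 10: C, bond orders sum to 1 (valence 4) → 3 H
  atom 11: C, bond orders sum to 4 (valence 4) → 0 H
  atom 12: C, bond orders sum to 4 (valence 4) → 0 H
  atom 13: C, bond orders sum to 1 (valence 4) → 3 H
  atom 14: O, bond orders sum to 2 (valence 2) → 0 H
  atom 15: C, bond orders sum to 4 (valence 4) → 0 H
  atom 16: O, bond orders sum to 2 (valence 2) → 0 H
  atom 17: C, bond orders sum to 1 (valence 4) → 3 H
Totals → C:12, H:15, F:1, O:4.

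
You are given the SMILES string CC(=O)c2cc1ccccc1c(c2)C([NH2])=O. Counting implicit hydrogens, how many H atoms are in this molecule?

Walk through each heavy atom and fill implicit hydrogens from standard valence (C 4, N 3, O 2, S 2, halogen 1); for lowercase aromatic atoms, an aromatic c carries 1 H when it has two neighbours and 0 H with three, and aromatic n carries 0 H:
  atom 1: C, bond orders sum to 1 (valence 4) → 3 H
  atom 2: C, bond orders sum to 4 (valence 4) → 0 H
  atom 3: O, bond orders sum to 2 (valence 2) → 0 H
  atom 4: aromatic c, 3 neighbours → 0 H
  atom 5: aromatic c, 2 neighbours → 1 H
  atom 6: aromatic c, 3 neighbours → 0 H
  atom 7: aromatic c, 2 neighbours → 1 H
  atom 8: aromatic c, 2 neighbours → 1 H
  atom 9: aromatic c, 2 neighbours → 1 H
  atom 10: aromatic c, 2 neighbours → 1 H
  atom 11: aromatic c, 3 neighbours → 0 H
  atom 12: aromatic c, 3 neighbours → 0 H
  atom 13: aromatic c, 2 neighbours → 1 H
  atom 14: C, bond orders sum to 4 (valence 4) → 0 H
  atom 15: N with explicit H count 2
  atom 16: O, bond orders sum to 2 (valence 2) → 0 H
Total hydrogens: 11.

11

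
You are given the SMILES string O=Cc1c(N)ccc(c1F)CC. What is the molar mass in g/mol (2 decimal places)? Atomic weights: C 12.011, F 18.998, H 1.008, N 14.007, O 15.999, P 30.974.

First, the molecular formula is C9H10FNO (counting implicit H from valence).
  C: 9 × 12.011 = 108.099
  F: 1 × 18.998 = 18.998
  H: 10 × 1.008 = 10.080
  N: 1 × 14.007 = 14.007
  O: 1 × 15.999 = 15.999
Sum: 9×12.011 + 1×18.998 + 10×1.008 + 1×14.007 + 1×15.999 = 167.183 → 167.18 g/mol.

167.18 g/mol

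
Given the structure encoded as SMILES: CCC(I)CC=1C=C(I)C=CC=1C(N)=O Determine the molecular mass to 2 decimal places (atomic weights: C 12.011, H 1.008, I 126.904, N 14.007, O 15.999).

429.04 g/mol

First, the molecular formula is C11H13I2NO (counting implicit H from valence).
  C: 11 × 12.011 = 132.121
  H: 13 × 1.008 = 13.104
  I: 2 × 126.904 = 253.808
  N: 1 × 14.007 = 14.007
  O: 1 × 15.999 = 15.999
Sum: 11×12.011 + 13×1.008 + 2×126.904 + 1×14.007 + 1×15.999 = 429.039 → 429.04 g/mol.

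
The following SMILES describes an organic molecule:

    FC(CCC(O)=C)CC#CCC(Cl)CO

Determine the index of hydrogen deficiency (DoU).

3

Molecular formula: C11H16ClFO2.
DoU = (2C + 2 + N − H − X) / 2, where X is the halogen count and O/S are ignored.
    = (2·11 + 2 + 0 − 16 − 2) / 2 = 6 / 2 = 3.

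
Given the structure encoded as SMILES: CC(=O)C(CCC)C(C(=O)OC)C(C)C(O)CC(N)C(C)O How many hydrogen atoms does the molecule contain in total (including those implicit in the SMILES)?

31

Walk through each heavy atom and fill implicit hydrogens from standard valence (C 4, N 3, O 2, S 2, halogen 1):
  atom 1: C, bond orders sum to 1 (valence 4) → 3 H
  atom 2: C, bond orders sum to 4 (valence 4) → 0 H
  atom 3: O, bond orders sum to 2 (valence 2) → 0 H
  atom 4: C, bond orders sum to 3 (valence 4) → 1 H
  atom 5: C, bond orders sum to 2 (valence 4) → 2 H
  atom 6: C, bond orders sum to 2 (valence 4) → 2 H
  atom 7: C, bond orders sum to 1 (valence 4) → 3 H
  atom 8: C, bond orders sum to 3 (valence 4) → 1 H
  atom 9: C, bond orders sum to 4 (valence 4) → 0 H
  atom 10: O, bond orders sum to 2 (valence 2) → 0 H
  atom 11: O, bond orders sum to 2 (valence 2) → 0 H
  atom 12: C, bond orders sum to 1 (valence 4) → 3 H
  atom 13: C, bond orders sum to 3 (valence 4) → 1 H
  atom 14: C, bond orders sum to 1 (valence 4) → 3 H
  atom 15: C, bond orders sum to 3 (valence 4) → 1 H
  atom 16: O, bond orders sum to 1 (valence 2) → 1 H
  atom 17: C, bond orders sum to 2 (valence 4) → 2 H
  atom 18: C, bond orders sum to 3 (valence 4) → 1 H
  atom 19: N, bond orders sum to 1 (valence 3) → 2 H
  atom 20: C, bond orders sum to 3 (valence 4) → 1 H
  atom 21: C, bond orders sum to 1 (valence 4) → 3 H
  atom 22: O, bond orders sum to 1 (valence 2) → 1 H
Total hydrogens: 31.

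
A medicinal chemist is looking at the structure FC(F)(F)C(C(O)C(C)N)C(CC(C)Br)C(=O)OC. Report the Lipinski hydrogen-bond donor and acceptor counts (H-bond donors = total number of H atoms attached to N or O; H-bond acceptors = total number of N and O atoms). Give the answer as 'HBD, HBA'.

Donors: find every N or O and count the H atoms it carries.
  atom 7 (O): bond orders sum to 1 → 1 H
  atom 10 (N): bond orders sum to 1 → 2 H
  atom 17 (O): bond orders sum to 2 → 0 H
  atom 18 (O): bond orders sum to 2 → 0 H
Lipinski HBD = 3.
Acceptors: N atoms = 1, O atoms = 3 → HBA = 4.

3, 4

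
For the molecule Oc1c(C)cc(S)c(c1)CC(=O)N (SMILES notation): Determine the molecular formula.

C9H11NO2S

Walk through each heavy atom and fill implicit hydrogens from standard valence (C 4, N 3, O 2, S 2, halogen 1); for lowercase aromatic atoms, an aromatic c carries 1 H when it has two neighbours and 0 H with three, and aromatic n carries 0 H:
  atom 1: O, bond orders sum to 1 (valence 2) → 1 H
  atom 2: aromatic c, 3 neighbours → 0 H
  atom 3: aromatic c, 3 neighbours → 0 H
  atom 4: C, bond orders sum to 1 (valence 4) → 3 H
  atom 5: aromatic c, 2 neighbours → 1 H
  atom 6: aromatic c, 3 neighbours → 0 H
  atom 7: S, bond orders sum to 1 (valence 2) → 1 H
  atom 8: aromatic c, 3 neighbours → 0 H
  atom 9: aromatic c, 2 neighbours → 1 H
  atom 10: C, bond orders sum to 2 (valence 4) → 2 H
  atom 11: C, bond orders sum to 4 (valence 4) → 0 H
  atom 12: O, bond orders sum to 2 (valence 2) → 0 H
  atom 13: N, bond orders sum to 1 (valence 3) → 2 H
Totals → C:9, H:11, N:1, O:2, S:1.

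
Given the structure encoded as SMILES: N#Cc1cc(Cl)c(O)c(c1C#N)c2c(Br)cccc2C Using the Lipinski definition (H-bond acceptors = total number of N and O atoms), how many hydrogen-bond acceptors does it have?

N atoms: 2; O atoms: 1.
Lipinski HBA = 2 + 1 = 3.

3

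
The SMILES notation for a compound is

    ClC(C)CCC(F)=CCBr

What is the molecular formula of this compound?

Walk through each heavy atom and fill implicit hydrogens from standard valence (C 4, N 3, O 2, S 2, halogen 1):
  atom 1: Cl (halogen, monovalent) → 0 H
  atom 2: C, bond orders sum to 3 (valence 4) → 1 H
  atom 3: C, bond orders sum to 1 (valence 4) → 3 H
  atom 4: C, bond orders sum to 2 (valence 4) → 2 H
  atom 5: C, bond orders sum to 2 (valence 4) → 2 H
  atom 6: C, bond orders sum to 4 (valence 4) → 0 H
  atom 7: F (halogen, monovalent) → 0 H
  atom 8: C, bond orders sum to 3 (valence 4) → 1 H
  atom 9: C, bond orders sum to 2 (valence 4) → 2 H
  atom 10: Br (halogen, monovalent) → 0 H
Totals → C:7, H:11, Br:1, Cl:1, F:1.
In Hill order: C7H11BrClF.

C7H11BrClF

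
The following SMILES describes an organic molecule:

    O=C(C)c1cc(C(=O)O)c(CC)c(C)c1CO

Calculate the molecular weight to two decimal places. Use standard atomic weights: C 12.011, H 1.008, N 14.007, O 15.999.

First, the molecular formula is C13H16O4 (counting implicit H from valence).
  C: 13 × 12.011 = 156.143
  H: 16 × 1.008 = 16.128
  O: 4 × 15.999 = 63.996
Sum: 13×12.011 + 16×1.008 + 4×15.999 = 236.267 → 236.27 g/mol.

236.27 g/mol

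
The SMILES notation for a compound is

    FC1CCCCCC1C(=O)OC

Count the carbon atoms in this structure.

Count every carbon token in the SMILES (each C, including those in ring-closure positions and inside branches).
Carbon count: 9.

9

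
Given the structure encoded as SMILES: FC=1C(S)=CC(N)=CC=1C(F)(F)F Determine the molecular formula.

C7H5F4NS

Walk through each heavy atom and fill implicit hydrogens from standard valence (C 4, N 3, O 2, S 2, halogen 1):
  atom 1: F (halogen, monovalent) → 0 H
  atom 2: C, bond orders sum to 4 (valence 4) → 0 H
  atom 3: C, bond orders sum to 4 (valence 4) → 0 H
  atom 4: S, bond orders sum to 1 (valence 2) → 1 H
  atom 5: C, bond orders sum to 3 (valence 4) → 1 H
  atom 6: C, bond orders sum to 4 (valence 4) → 0 H
  atom 7: N, bond orders sum to 1 (valence 3) → 2 H
  atom 8: C, bond orders sum to 3 (valence 4) → 1 H
  atom 9: C, bond orders sum to 4 (valence 4) → 0 H
  atom 10: C, bond orders sum to 4 (valence 4) → 0 H
  atom 11: F (halogen, monovalent) → 0 H
  atom 12: F (halogen, monovalent) → 0 H
  atom 13: F (halogen, monovalent) → 0 H
Totals → C:7, H:5, F:4, N:1, S:1.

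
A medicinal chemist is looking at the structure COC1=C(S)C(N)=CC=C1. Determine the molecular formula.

C7H9NOS

Walk through each heavy atom and fill implicit hydrogens from standard valence (C 4, N 3, O 2, S 2, halogen 1):
  atom 1: C, bond orders sum to 1 (valence 4) → 3 H
  atom 2: O, bond orders sum to 2 (valence 2) → 0 H
  atom 3: C, bond orders sum to 4 (valence 4) → 0 H
  atom 4: C, bond orders sum to 4 (valence 4) → 0 H
  atom 5: S, bond orders sum to 1 (valence 2) → 1 H
  atom 6: C, bond orders sum to 4 (valence 4) → 0 H
  atom 7: N, bond orders sum to 1 (valence 3) → 2 H
  atom 8: C, bond orders sum to 3 (valence 4) → 1 H
  atom 9: C, bond orders sum to 3 (valence 4) → 1 H
  atom 10: C, bond orders sum to 3 (valence 4) → 1 H
Totals → C:7, H:9, N:1, O:1, S:1.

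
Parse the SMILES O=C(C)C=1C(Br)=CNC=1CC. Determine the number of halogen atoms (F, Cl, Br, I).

1

Halogen atoms appear at heavy-atom position 6 (1×Br).
Other groups present: 1 ketone.
Halogen count: 1.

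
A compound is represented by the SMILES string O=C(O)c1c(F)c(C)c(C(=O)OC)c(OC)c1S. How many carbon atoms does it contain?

Count every carbon token in the SMILES (each C, including those in ring-closure positions and inside branches).
Carbon count: 11.

11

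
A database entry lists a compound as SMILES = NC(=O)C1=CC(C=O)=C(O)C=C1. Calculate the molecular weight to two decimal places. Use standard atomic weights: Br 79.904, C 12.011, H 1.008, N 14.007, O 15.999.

First, the molecular formula is C8H7NO3 (counting implicit H from valence).
  C: 8 × 12.011 = 96.088
  H: 7 × 1.008 = 7.056
  N: 1 × 14.007 = 14.007
  O: 3 × 15.999 = 47.997
Sum: 8×12.011 + 7×1.008 + 1×14.007 + 3×15.999 = 165.148 → 165.15 g/mol.

165.15 g/mol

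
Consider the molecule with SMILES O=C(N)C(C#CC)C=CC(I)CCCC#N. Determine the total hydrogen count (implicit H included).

15

Walk through each heavy atom and fill implicit hydrogens from standard valence (C 4, N 3, O 2, S 2, halogen 1):
  atom 1: O, bond orders sum to 2 (valence 2) → 0 H
  atom 2: C, bond orders sum to 4 (valence 4) → 0 H
  atom 3: N, bond orders sum to 1 (valence 3) → 2 H
  atom 4: C, bond orders sum to 3 (valence 4) → 1 H
  atom 5: C, bond orders sum to 4 (valence 4) → 0 H
  atom 6: C, bond orders sum to 4 (valence 4) → 0 H
  atom 7: C, bond orders sum to 1 (valence 4) → 3 H
  atom 8: C, bond orders sum to 3 (valence 4) → 1 H
  atom 9: C, bond orders sum to 3 (valence 4) → 1 H
  atom 10: C, bond orders sum to 3 (valence 4) → 1 H
  atom 11: I (halogen, monovalent) → 0 H
  atom 12: C, bond orders sum to 2 (valence 4) → 2 H
  atom 13: C, bond orders sum to 2 (valence 4) → 2 H
  atom 14: C, bond orders sum to 2 (valence 4) → 2 H
  atom 15: C, bond orders sum to 4 (valence 4) → 0 H
  atom 16: N, bond orders sum to 3 (valence 3) → 0 H
Total hydrogens: 15.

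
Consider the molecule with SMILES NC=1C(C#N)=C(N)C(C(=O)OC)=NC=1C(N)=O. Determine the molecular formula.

Walk through each heavy atom and fill implicit hydrogens from standard valence (C 4, N 3, O 2, S 2, halogen 1):
  atom 1: N, bond orders sum to 1 (valence 3) → 2 H
  atom 2: C, bond orders sum to 4 (valence 4) → 0 H
  atom 3: C, bond orders sum to 4 (valence 4) → 0 H
  atom 4: C, bond orders sum to 4 (valence 4) → 0 H
  atom 5: N, bond orders sum to 3 (valence 3) → 0 H
  atom 6: C, bond orders sum to 4 (valence 4) → 0 H
  atom 7: N, bond orders sum to 1 (valence 3) → 2 H
  atom 8: C, bond orders sum to 4 (valence 4) → 0 H
  atom 9: C, bond orders sum to 4 (valence 4) → 0 H
  atom 10: O, bond orders sum to 2 (valence 2) → 0 H
  atom 11: O, bond orders sum to 2 (valence 2) → 0 H
  atom 12: C, bond orders sum to 1 (valence 4) → 3 H
  atom 13: N, bond orders sum to 3 (valence 3) → 0 H
  atom 14: C, bond orders sum to 4 (valence 4) → 0 H
  atom 15: C, bond orders sum to 4 (valence 4) → 0 H
  atom 16: N, bond orders sum to 1 (valence 3) → 2 H
  atom 17: O, bond orders sum to 2 (valence 2) → 0 H
Totals → C:9, H:9, N:5, O:3.
In Hill order: C9H9N5O3.

C9H9N5O3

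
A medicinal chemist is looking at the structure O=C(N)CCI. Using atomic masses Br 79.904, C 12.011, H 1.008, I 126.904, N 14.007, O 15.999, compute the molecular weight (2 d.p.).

198.99 g/mol

First, the molecular formula is C3H6INO (counting implicit H from valence).
  C: 3 × 12.011 = 36.033
  H: 6 × 1.008 = 6.048
  I: 1 × 126.904 = 126.904
  N: 1 × 14.007 = 14.007
  O: 1 × 15.999 = 15.999
Sum: 3×12.011 + 6×1.008 + 1×126.904 + 1×14.007 + 1×15.999 = 198.991 → 198.99 g/mol.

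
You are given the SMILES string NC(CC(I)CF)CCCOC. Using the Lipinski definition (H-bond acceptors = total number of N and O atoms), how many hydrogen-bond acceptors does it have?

N atoms: 1; O atoms: 1.
Lipinski HBA = 1 + 1 = 2.

2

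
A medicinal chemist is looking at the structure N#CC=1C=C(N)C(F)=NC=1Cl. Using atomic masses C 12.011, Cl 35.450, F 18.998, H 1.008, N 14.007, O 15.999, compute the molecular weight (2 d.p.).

First, the molecular formula is C6H3ClFN3 (counting implicit H from valence).
  C: 6 × 12.011 = 72.066
  Cl: 1 × 35.450 = 35.450
  F: 1 × 18.998 = 18.998
  H: 3 × 1.008 = 3.024
  N: 3 × 14.007 = 42.021
Sum: 6×12.011 + 1×35.450 + 1×18.998 + 3×1.008 + 3×14.007 = 171.559 → 171.56 g/mol.

171.56 g/mol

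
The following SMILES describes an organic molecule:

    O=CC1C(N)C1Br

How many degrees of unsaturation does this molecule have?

2

Degree of unsaturation = (number of rings) + (number of π bonds).
Ring closures in the SMILES: 1.
π bonds: 1 double bond (each 1 DoU) → 1 DoU from unsaturation.
Total DoU = 1 + 1 = 2.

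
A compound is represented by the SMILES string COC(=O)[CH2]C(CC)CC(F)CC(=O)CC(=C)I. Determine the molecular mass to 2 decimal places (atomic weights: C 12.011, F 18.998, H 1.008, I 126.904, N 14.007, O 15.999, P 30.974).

First, the molecular formula is C13H20FIO3 (counting implicit H from valence).
  C: 13 × 12.011 = 156.143
  F: 1 × 18.998 = 18.998
  H: 20 × 1.008 = 20.160
  I: 1 × 126.904 = 126.904
  O: 3 × 15.999 = 47.997
Sum: 13×12.011 + 1×18.998 + 20×1.008 + 1×126.904 + 3×15.999 = 370.202 → 370.20 g/mol.

370.20 g/mol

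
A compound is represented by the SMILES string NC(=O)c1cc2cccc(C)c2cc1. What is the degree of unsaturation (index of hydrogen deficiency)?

Molecular formula: C12H11NO.
DoU = (2C + 2 + N − H − X) / 2, where X is the halogen count and O/S are ignored.
    = (2·12 + 2 + 1 − 11 − 0) / 2 = 16 / 2 = 8.

8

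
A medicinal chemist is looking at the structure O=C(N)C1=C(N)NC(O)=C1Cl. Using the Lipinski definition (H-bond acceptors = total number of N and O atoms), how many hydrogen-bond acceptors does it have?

5

N atoms: 3; O atoms: 2.
Lipinski HBA = 3 + 2 = 5.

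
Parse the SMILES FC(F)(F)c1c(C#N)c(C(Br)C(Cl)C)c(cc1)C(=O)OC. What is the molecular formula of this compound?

C13H10BrClF3NO2

Walk through each heavy atom and fill implicit hydrogens from standard valence (C 4, N 3, O 2, S 2, halogen 1); for lowercase aromatic atoms, an aromatic c carries 1 H when it has two neighbours and 0 H with three, and aromatic n carries 0 H:
  atom 1: F (halogen, monovalent) → 0 H
  atom 2: C, bond orders sum to 4 (valence 4) → 0 H
  atom 3: F (halogen, monovalent) → 0 H
  atom 4: F (halogen, monovalent) → 0 H
  atom 5: aromatic c, 3 neighbours → 0 H
  atom 6: aromatic c, 3 neighbours → 0 H
  atom 7: C, bond orders sum to 4 (valence 4) → 0 H
  atom 8: N, bond orders sum to 3 (valence 3) → 0 H
  atom 9: aromatic c, 3 neighbours → 0 H
  atom 10: C, bond orders sum to 3 (valence 4) → 1 H
  atom 11: Br (halogen, monovalent) → 0 H
  atom 12: C, bond orders sum to 3 (valence 4) → 1 H
  atom 13: Cl (halogen, monovalent) → 0 H
  atom 14: C, bond orders sum to 1 (valence 4) → 3 H
  atom 15: aromatic c, 3 neighbours → 0 H
  atom 16: aromatic c, 2 neighbours → 1 H
  atom 17: aromatic c, 2 neighbours → 1 H
  atom 18: C, bond orders sum to 4 (valence 4) → 0 H
  atom 19: O, bond orders sum to 2 (valence 2) → 0 H
  atom 20: O, bond orders sum to 2 (valence 2) → 0 H
  atom 21: C, bond orders sum to 1 (valence 4) → 3 H
Totals → C:13, H:10, Br:1, Cl:1, F:3, N:1, O:2.
In Hill order: C13H10BrClF3NO2.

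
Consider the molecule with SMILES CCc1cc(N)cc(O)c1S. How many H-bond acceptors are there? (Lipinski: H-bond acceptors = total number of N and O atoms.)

2

N atoms: 1; O atoms: 1.
Lipinski HBA = 1 + 1 = 2.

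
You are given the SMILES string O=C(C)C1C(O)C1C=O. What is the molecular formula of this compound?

C6H8O3

Walk through each heavy atom and fill implicit hydrogens from standard valence (C 4, N 3, O 2, S 2, halogen 1):
  atom 1: O, bond orders sum to 2 (valence 2) → 0 H
  atom 2: C, bond orders sum to 4 (valence 4) → 0 H
  atom 3: C, bond orders sum to 1 (valence 4) → 3 H
  atom 4: C, bond orders sum to 3 (valence 4) → 1 H
  atom 5: C, bond orders sum to 3 (valence 4) → 1 H
  atom 6: O, bond orders sum to 1 (valence 2) → 1 H
  atom 7: C, bond orders sum to 3 (valence 4) → 1 H
  atom 8: C, bond orders sum to 3 (valence 4) → 1 H
  atom 9: O, bond orders sum to 2 (valence 2) → 0 H
Totals → C:6, H:8, O:3.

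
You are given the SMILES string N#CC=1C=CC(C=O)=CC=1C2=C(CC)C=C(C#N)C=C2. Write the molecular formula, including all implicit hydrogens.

C17H12N2O

Walk through each heavy atom and fill implicit hydrogens from standard valence (C 4, N 3, O 2, S 2, halogen 1):
  atom 1: N, bond orders sum to 3 (valence 3) → 0 H
  atom 2: C, bond orders sum to 4 (valence 4) → 0 H
  atom 3: C, bond orders sum to 4 (valence 4) → 0 H
  atom 4: C, bond orders sum to 3 (valence 4) → 1 H
  atom 5: C, bond orders sum to 3 (valence 4) → 1 H
  atom 6: C, bond orders sum to 4 (valence 4) → 0 H
  atom 7: C, bond orders sum to 3 (valence 4) → 1 H
  atom 8: O, bond orders sum to 2 (valence 2) → 0 H
  atom 9: C, bond orders sum to 3 (valence 4) → 1 H
  atom 10: C, bond orders sum to 4 (valence 4) → 0 H
  atom 11: C, bond orders sum to 4 (valence 4) → 0 H
  atom 12: C, bond orders sum to 4 (valence 4) → 0 H
  atom 13: C, bond orders sum to 2 (valence 4) → 2 H
  atom 14: C, bond orders sum to 1 (valence 4) → 3 H
  atom 15: C, bond orders sum to 3 (valence 4) → 1 H
  atom 16: C, bond orders sum to 4 (valence 4) → 0 H
  atom 17: C, bond orders sum to 4 (valence 4) → 0 H
  atom 18: N, bond orders sum to 3 (valence 3) → 0 H
  atom 19: C, bond orders sum to 3 (valence 4) → 1 H
  atom 20: C, bond orders sum to 3 (valence 4) → 1 H
Totals → C:17, H:12, N:2, O:1.
In Hill order: C17H12N2O.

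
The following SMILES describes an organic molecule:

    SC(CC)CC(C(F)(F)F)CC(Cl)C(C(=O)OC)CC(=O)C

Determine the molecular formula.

C14H22ClF3O3S

Walk through each heavy atom and fill implicit hydrogens from standard valence (C 4, N 3, O 2, S 2, halogen 1):
  atom 1: S, bond orders sum to 1 (valence 2) → 1 H
  atom 2: C, bond orders sum to 3 (valence 4) → 1 H
  atom 3: C, bond orders sum to 2 (valence 4) → 2 H
  atom 4: C, bond orders sum to 1 (valence 4) → 3 H
  atom 5: C, bond orders sum to 2 (valence 4) → 2 H
  atom 6: C, bond orders sum to 3 (valence 4) → 1 H
  atom 7: C, bond orders sum to 4 (valence 4) → 0 H
  atom 8: F (halogen, monovalent) → 0 H
  atom 9: F (halogen, monovalent) → 0 H
  atom 10: F (halogen, monovalent) → 0 H
  atom 11: C, bond orders sum to 2 (valence 4) → 2 H
  atom 12: C, bond orders sum to 3 (valence 4) → 1 H
  atom 13: Cl (halogen, monovalent) → 0 H
  atom 14: C, bond orders sum to 3 (valence 4) → 1 H
  atom 15: C, bond orders sum to 4 (valence 4) → 0 H
  atom 16: O, bond orders sum to 2 (valence 2) → 0 H
  atom 17: O, bond orders sum to 2 (valence 2) → 0 H
  atom 18: C, bond orders sum to 1 (valence 4) → 3 H
  atom 19: C, bond orders sum to 2 (valence 4) → 2 H
  atom 20: C, bond orders sum to 4 (valence 4) → 0 H
  atom 21: O, bond orders sum to 2 (valence 2) → 0 H
  atom 22: C, bond orders sum to 1 (valence 4) → 3 H
Totals → C:14, H:22, Cl:1, F:3, O:3, S:1.
In Hill order: C14H22ClF3O3S.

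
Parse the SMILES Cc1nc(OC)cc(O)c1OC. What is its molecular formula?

C8H11NO3

Walk through each heavy atom and fill implicit hydrogens from standard valence (C 4, N 3, O 2, S 2, halogen 1); for lowercase aromatic atoms, an aromatic c carries 1 H when it has two neighbours and 0 H with three, and aromatic n carries 0 H:
  atom 1: C, bond orders sum to 1 (valence 4) → 3 H
  atom 2: aromatic c, 3 neighbours → 0 H
  atom 3: aromatic n, 2 neighbours → 0 H
  atom 4: aromatic c, 3 neighbours → 0 H
  atom 5: O, bond orders sum to 2 (valence 2) → 0 H
  atom 6: C, bond orders sum to 1 (valence 4) → 3 H
  atom 7: aromatic c, 2 neighbours → 1 H
  atom 8: aromatic c, 3 neighbours → 0 H
  atom 9: O, bond orders sum to 1 (valence 2) → 1 H
  atom 10: aromatic c, 3 neighbours → 0 H
  atom 11: O, bond orders sum to 2 (valence 2) → 0 H
  atom 12: C, bond orders sum to 1 (valence 4) → 3 H
Totals → C:8, H:11, N:1, O:3.
In Hill order: C8H11NO3.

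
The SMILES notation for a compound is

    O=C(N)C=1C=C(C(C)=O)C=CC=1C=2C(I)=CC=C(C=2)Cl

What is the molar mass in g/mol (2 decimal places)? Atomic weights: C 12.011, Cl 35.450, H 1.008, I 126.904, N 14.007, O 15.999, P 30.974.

First, the molecular formula is C15H11ClINO2 (counting implicit H from valence).
  C: 15 × 12.011 = 180.165
  Cl: 1 × 35.450 = 35.450
  H: 11 × 1.008 = 11.088
  I: 1 × 126.904 = 126.904
  N: 1 × 14.007 = 14.007
  O: 2 × 15.999 = 31.998
Sum: 15×12.011 + 1×35.450 + 11×1.008 + 1×126.904 + 1×14.007 + 2×15.999 = 399.612 → 399.61 g/mol.

399.61 g/mol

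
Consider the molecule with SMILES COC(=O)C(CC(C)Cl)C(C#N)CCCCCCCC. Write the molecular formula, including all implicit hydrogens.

Walk through each heavy atom and fill implicit hydrogens from standard valence (C 4, N 3, O 2, S 2, halogen 1):
  atom 1: C, bond orders sum to 1 (valence 4) → 3 H
  atom 2: O, bond orders sum to 2 (valence 2) → 0 H
  atom 3: C, bond orders sum to 4 (valence 4) → 0 H
  atom 4: O, bond orders sum to 2 (valence 2) → 0 H
  atom 5: C, bond orders sum to 3 (valence 4) → 1 H
  atom 6: C, bond orders sum to 2 (valence 4) → 2 H
  atom 7: C, bond orders sum to 3 (valence 4) → 1 H
  atom 8: C, bond orders sum to 1 (valence 4) → 3 H
  atom 9: Cl (halogen, monovalent) → 0 H
  atom 10: C, bond orders sum to 3 (valence 4) → 1 H
  atom 11: C, bond orders sum to 4 (valence 4) → 0 H
  atom 12: N, bond orders sum to 3 (valence 3) → 0 H
  atom 13: C, bond orders sum to 2 (valence 4) → 2 H
  atom 14: C, bond orders sum to 2 (valence 4) → 2 H
  atom 15: C, bond orders sum to 2 (valence 4) → 2 H
  atom 16: C, bond orders sum to 2 (valence 4) → 2 H
  atom 17: C, bond orders sum to 2 (valence 4) → 2 H
  atom 18: C, bond orders sum to 2 (valence 4) → 2 H
  atom 19: C, bond orders sum to 2 (valence 4) → 2 H
  atom 20: C, bond orders sum to 1 (valence 4) → 3 H
Totals → C:16, H:28, Cl:1, N:1, O:2.
In Hill order: C16H28ClNO2.

C16H28ClNO2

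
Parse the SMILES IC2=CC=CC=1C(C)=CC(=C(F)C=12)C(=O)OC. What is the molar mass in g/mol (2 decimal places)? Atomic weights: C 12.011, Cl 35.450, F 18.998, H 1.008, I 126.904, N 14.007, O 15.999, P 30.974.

344.12 g/mol

First, the molecular formula is C13H10FIO2 (counting implicit H from valence).
  C: 13 × 12.011 = 156.143
  F: 1 × 18.998 = 18.998
  H: 10 × 1.008 = 10.080
  I: 1 × 126.904 = 126.904
  O: 2 × 15.999 = 31.998
Sum: 13×12.011 + 1×18.998 + 10×1.008 + 1×126.904 + 2×15.999 = 344.123 → 344.12 g/mol.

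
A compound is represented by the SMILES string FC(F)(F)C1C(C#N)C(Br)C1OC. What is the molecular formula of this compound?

C7H7BrF3NO

Walk through each heavy atom and fill implicit hydrogens from standard valence (C 4, N 3, O 2, S 2, halogen 1):
  atom 1: F (halogen, monovalent) → 0 H
  atom 2: C, bond orders sum to 4 (valence 4) → 0 H
  atom 3: F (halogen, monovalent) → 0 H
  atom 4: F (halogen, monovalent) → 0 H
  atom 5: C, bond orders sum to 3 (valence 4) → 1 H
  atom 6: C, bond orders sum to 3 (valence 4) → 1 H
  atom 7: C, bond orders sum to 4 (valence 4) → 0 H
  atom 8: N, bond orders sum to 3 (valence 3) → 0 H
  atom 9: C, bond orders sum to 3 (valence 4) → 1 H
  atom 10: Br (halogen, monovalent) → 0 H
  atom 11: C, bond orders sum to 3 (valence 4) → 1 H
  atom 12: O, bond orders sum to 2 (valence 2) → 0 H
  atom 13: C, bond orders sum to 1 (valence 4) → 3 H
Totals → C:7, H:7, Br:1, F:3, N:1, O:1.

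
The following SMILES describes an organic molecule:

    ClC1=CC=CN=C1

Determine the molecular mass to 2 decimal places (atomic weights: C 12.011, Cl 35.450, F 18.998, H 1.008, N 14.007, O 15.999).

First, the molecular formula is C5H4ClN (counting implicit H from valence).
  C: 5 × 12.011 = 60.055
  Cl: 1 × 35.450 = 35.450
  H: 4 × 1.008 = 4.032
  N: 1 × 14.007 = 14.007
Sum: 5×12.011 + 1×35.450 + 4×1.008 + 1×14.007 = 113.544 → 113.54 g/mol.

113.54 g/mol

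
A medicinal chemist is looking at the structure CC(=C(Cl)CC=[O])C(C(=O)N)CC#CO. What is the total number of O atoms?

3

Scan the SMILES for O atoms (remember two-letter symbols like Cl and Br are single atoms).
Oxygen count: 3.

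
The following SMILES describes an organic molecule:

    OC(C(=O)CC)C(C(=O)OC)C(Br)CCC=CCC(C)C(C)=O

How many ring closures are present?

0

In SMILES, each pair of matching ring-closure digits denotes one ring-closing bond; the number of such bonds equals the number of independent rings.
Ring-closure bonds here: 0.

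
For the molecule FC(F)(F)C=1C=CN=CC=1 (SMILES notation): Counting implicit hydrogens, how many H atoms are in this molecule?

4

Walk through each heavy atom and fill implicit hydrogens from standard valence (C 4, N 3, O 2, S 2, halogen 1):
  atom 1: F (halogen, monovalent) → 0 H
  atom 2: C, bond orders sum to 4 (valence 4) → 0 H
  atom 3: F (halogen, monovalent) → 0 H
  atom 4: F (halogen, monovalent) → 0 H
  atom 5: C, bond orders sum to 4 (valence 4) → 0 H
  atom 6: C, bond orders sum to 3 (valence 4) → 1 H
  atom 7: C, bond orders sum to 3 (valence 4) → 1 H
  atom 8: N, bond orders sum to 3 (valence 3) → 0 H
  atom 9: C, bond orders sum to 3 (valence 4) → 1 H
  atom 10: C, bond orders sum to 3 (valence 4) → 1 H
Total hydrogens: 4.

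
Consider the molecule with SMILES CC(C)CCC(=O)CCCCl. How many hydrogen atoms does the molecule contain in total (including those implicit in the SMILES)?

17

Walk through each heavy atom and fill implicit hydrogens from standard valence (C 4, N 3, O 2, S 2, halogen 1):
  atom 1: C, bond orders sum to 1 (valence 4) → 3 H
  atom 2: C, bond orders sum to 3 (valence 4) → 1 H
  atom 3: C, bond orders sum to 1 (valence 4) → 3 H
  atom 4: C, bond orders sum to 2 (valence 4) → 2 H
  atom 5: C, bond orders sum to 2 (valence 4) → 2 H
  atom 6: C, bond orders sum to 4 (valence 4) → 0 H
  atom 7: O, bond orders sum to 2 (valence 2) → 0 H
  atom 8: C, bond orders sum to 2 (valence 4) → 2 H
  atom 9: C, bond orders sum to 2 (valence 4) → 2 H
  atom 10: C, bond orders sum to 2 (valence 4) → 2 H
  atom 11: Cl (halogen, monovalent) → 0 H
Total hydrogens: 17.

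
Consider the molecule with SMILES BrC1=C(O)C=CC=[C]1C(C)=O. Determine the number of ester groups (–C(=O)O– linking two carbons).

Scan the SMILES for the ester motif — none present.
Groups that are present: 1 hydroxyl, 1 ketone.

0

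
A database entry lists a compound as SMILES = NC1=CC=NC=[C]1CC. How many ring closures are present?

In SMILES, each pair of matching ring-closure digits denotes one ring-closing bond; the number of such bonds equals the number of independent rings.
Ring-closure bonds here: 1.

1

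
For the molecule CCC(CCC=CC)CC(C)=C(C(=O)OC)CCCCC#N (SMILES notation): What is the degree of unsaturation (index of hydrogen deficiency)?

Degree of unsaturation = (number of rings) + (number of π bonds).
Ring closures in the SMILES: 0.
π bonds: 3 double bonds (each 1 DoU), 1 triple bond (each 2 DoU) → 5 DoU from unsaturation.
Total DoU = 0 + 5 = 5.

5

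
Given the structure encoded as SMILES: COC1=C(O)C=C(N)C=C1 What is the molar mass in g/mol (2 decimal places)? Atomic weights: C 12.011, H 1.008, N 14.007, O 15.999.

139.15 g/mol

First, the molecular formula is C7H9NO2 (counting implicit H from valence).
  C: 7 × 12.011 = 84.077
  H: 9 × 1.008 = 9.072
  N: 1 × 14.007 = 14.007
  O: 2 × 15.999 = 31.998
Sum: 7×12.011 + 9×1.008 + 1×14.007 + 2×15.999 = 139.154 → 139.15 g/mol.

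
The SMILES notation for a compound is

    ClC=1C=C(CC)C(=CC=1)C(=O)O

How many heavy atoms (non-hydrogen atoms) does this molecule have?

12

Every atom symbol written in the SMILES (organic subset) is one heavy atom; implicit H are not written.
Heavy atoms by element → C:9, Cl:1, O:2.
Total: 12.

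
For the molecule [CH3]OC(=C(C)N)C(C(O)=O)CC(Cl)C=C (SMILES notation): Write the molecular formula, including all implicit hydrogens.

Walk through each heavy atom and fill implicit hydrogens from standard valence (C 4, N 3, O 2, S 2, halogen 1):
  atom 1: C with explicit H count 3
  atom 2: O, bond orders sum to 2 (valence 2) → 0 H
  atom 3: C, bond orders sum to 4 (valence 4) → 0 H
  atom 4: C, bond orders sum to 4 (valence 4) → 0 H
  atom 5: C, bond orders sum to 1 (valence 4) → 3 H
  atom 6: N, bond orders sum to 1 (valence 3) → 2 H
  atom 7: C, bond orders sum to 3 (valence 4) → 1 H
  atom 8: C, bond orders sum to 4 (valence 4) → 0 H
  atom 9: O, bond orders sum to 1 (valence 2) → 1 H
  atom 10: O, bond orders sum to 2 (valence 2) → 0 H
  atom 11: C, bond orders sum to 2 (valence 4) → 2 H
  atom 12: C, bond orders sum to 3 (valence 4) → 1 H
  atom 13: Cl (halogen, monovalent) → 0 H
  atom 14: C, bond orders sum to 3 (valence 4) → 1 H
  atom 15: C, bond orders sum to 2 (valence 4) → 2 H
Totals → C:10, H:16, Cl:1, N:1, O:3.

C10H16ClNO3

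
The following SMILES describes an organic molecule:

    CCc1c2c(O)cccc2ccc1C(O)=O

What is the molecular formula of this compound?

C13H12O3

Walk through each heavy atom and fill implicit hydrogens from standard valence (C 4, N 3, O 2, S 2, halogen 1); for lowercase aromatic atoms, an aromatic c carries 1 H when it has two neighbours and 0 H with three, and aromatic n carries 0 H:
  atom 1: C, bond orders sum to 1 (valence 4) → 3 H
  atom 2: C, bond orders sum to 2 (valence 4) → 2 H
  atom 3: aromatic c, 3 neighbours → 0 H
  atom 4: aromatic c, 3 neighbours → 0 H
  atom 5: aromatic c, 3 neighbours → 0 H
  atom 6: O, bond orders sum to 1 (valence 2) → 1 H
  atom 7: aromatic c, 2 neighbours → 1 H
  atom 8: aromatic c, 2 neighbours → 1 H
  atom 9: aromatic c, 2 neighbours → 1 H
  atom 10: aromatic c, 3 neighbours → 0 H
  atom 11: aromatic c, 2 neighbours → 1 H
  atom 12: aromatic c, 2 neighbours → 1 H
  atom 13: aromatic c, 3 neighbours → 0 H
  atom 14: C, bond orders sum to 4 (valence 4) → 0 H
  atom 15: O, bond orders sum to 1 (valence 2) → 1 H
  atom 16: O, bond orders sum to 2 (valence 2) → 0 H
Totals → C:13, H:12, O:3.
In Hill order: C13H12O3.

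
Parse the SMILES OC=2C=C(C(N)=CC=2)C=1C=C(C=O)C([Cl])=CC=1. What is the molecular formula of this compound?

C13H10ClNO2

Walk through each heavy atom and fill implicit hydrogens from standard valence (C 4, N 3, O 2, S 2, halogen 1):
  atom 1: O, bond orders sum to 1 (valence 2) → 1 H
  atom 2: C, bond orders sum to 4 (valence 4) → 0 H
  atom 3: C, bond orders sum to 3 (valence 4) → 1 H
  atom 4: C, bond orders sum to 4 (valence 4) → 0 H
  atom 5: C, bond orders sum to 4 (valence 4) → 0 H
  atom 6: N, bond orders sum to 1 (valence 3) → 2 H
  atom 7: C, bond orders sum to 3 (valence 4) → 1 H
  atom 8: C, bond orders sum to 3 (valence 4) → 1 H
  atom 9: C, bond orders sum to 4 (valence 4) → 0 H
  atom 10: C, bond orders sum to 3 (valence 4) → 1 H
  atom 11: C, bond orders sum to 4 (valence 4) → 0 H
  atom 12: C, bond orders sum to 3 (valence 4) → 1 H
  atom 13: O, bond orders sum to 2 (valence 2) → 0 H
  atom 14: C, bond orders sum to 4 (valence 4) → 0 H
  atom 15: Cl with explicit H count 0
  atom 16: C, bond orders sum to 3 (valence 4) → 1 H
  atom 17: C, bond orders sum to 3 (valence 4) → 1 H
Totals → C:13, H:10, Cl:1, N:1, O:2.
In Hill order: C13H10ClNO2.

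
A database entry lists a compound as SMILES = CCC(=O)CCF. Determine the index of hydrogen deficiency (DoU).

1

Molecular formula: C5H9FO.
DoU = (2C + 2 + N − H − X) / 2, where X is the halogen count and O/S are ignored.
    = (2·5 + 2 + 0 − 9 − 1) / 2 = 2 / 2 = 1.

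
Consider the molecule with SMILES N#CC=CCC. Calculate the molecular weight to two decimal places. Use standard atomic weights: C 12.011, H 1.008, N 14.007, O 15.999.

First, the molecular formula is C5H7N (counting implicit H from valence).
  C: 5 × 12.011 = 60.055
  H: 7 × 1.008 = 7.056
  N: 1 × 14.007 = 14.007
Sum: 5×12.011 + 7×1.008 + 1×14.007 = 81.118 → 81.12 g/mol.

81.12 g/mol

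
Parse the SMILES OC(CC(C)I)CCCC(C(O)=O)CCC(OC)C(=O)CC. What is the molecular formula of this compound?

C16H29IO5

Walk through each heavy atom and fill implicit hydrogens from standard valence (C 4, N 3, O 2, S 2, halogen 1):
  atom 1: O, bond orders sum to 1 (valence 2) → 1 H
  atom 2: C, bond orders sum to 3 (valence 4) → 1 H
  atom 3: C, bond orders sum to 2 (valence 4) → 2 H
  atom 4: C, bond orders sum to 3 (valence 4) → 1 H
  atom 5: C, bond orders sum to 1 (valence 4) → 3 H
  atom 6: I (halogen, monovalent) → 0 H
  atom 7: C, bond orders sum to 2 (valence 4) → 2 H
  atom 8: C, bond orders sum to 2 (valence 4) → 2 H
  atom 9: C, bond orders sum to 2 (valence 4) → 2 H
  atom 10: C, bond orders sum to 3 (valence 4) → 1 H
  atom 11: C, bond orders sum to 4 (valence 4) → 0 H
  atom 12: O, bond orders sum to 1 (valence 2) → 1 H
  atom 13: O, bond orders sum to 2 (valence 2) → 0 H
  atom 14: C, bond orders sum to 2 (valence 4) → 2 H
  atom 15: C, bond orders sum to 2 (valence 4) → 2 H
  atom 16: C, bond orders sum to 3 (valence 4) → 1 H
  atom 17: O, bond orders sum to 2 (valence 2) → 0 H
  atom 18: C, bond orders sum to 1 (valence 4) → 3 H
  atom 19: C, bond orders sum to 4 (valence 4) → 0 H
  atom 20: O, bond orders sum to 2 (valence 2) → 0 H
  atom 21: C, bond orders sum to 2 (valence 4) → 2 H
  atom 22: C, bond orders sum to 1 (valence 4) → 3 H
Totals → C:16, H:29, I:1, O:5.
In Hill order: C16H29IO5.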